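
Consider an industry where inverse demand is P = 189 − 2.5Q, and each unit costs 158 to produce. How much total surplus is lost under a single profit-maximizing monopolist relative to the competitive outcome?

DWL = 48.05

Competitive firms price at marginal cost: P = 158, giving Q = 12.4.
Monopoly sets MR = MC: 189 − 5Q = 158 ⇒ Q = 6.2, P = 189 − 2.5·6.2 = 173.5.
DWL is the triangle between Q = 6.2 and Q = 12.4: ½·(12.4 − 6.2)·(173.5 − 158) = 48.05.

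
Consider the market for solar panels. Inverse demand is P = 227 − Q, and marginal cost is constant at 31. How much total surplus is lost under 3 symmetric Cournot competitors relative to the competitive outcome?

DWL = 1200.5

Competitive firms price at marginal cost: P = 31, giving Q = 196.
Cournot with 3 identical firms: the symmetric best-response condition is 227 − 4q = 31. Each firm produces q = 49, total output Q = 147, price P = 80.
DWL is the triangle between Q = 147 and Q = 196: ½·(196 − 147)·(80 − 31) = 1200.5.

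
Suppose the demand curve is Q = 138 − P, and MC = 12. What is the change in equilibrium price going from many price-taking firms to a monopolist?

Inverting demand: P = 138 − Q.
Competitive firms price at marginal cost: P = 12, giving Q = 126.
Monopoly sets MR = MC: 138 − 2Q = 12 ⇒ Q = 63, P = 138 − 63 = 75.
Change in equilibrium price: 75 − 12 = 63.

P rises by 63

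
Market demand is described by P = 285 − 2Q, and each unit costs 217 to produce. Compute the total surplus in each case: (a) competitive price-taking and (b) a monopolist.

Competition: TS = 1156; Monopoly: TS = 867

Competitive firms price at marginal cost: P = 217, giving Q = 34.
CS = ½·(285 − 217)·34 = 1156; PS = (217 − 217)·34 = 0; TS = 1156.
The monopolist equates marginal revenue to marginal cost: 285 − 4Q = 217, so Q = 17. From demand, P = 251.
CS = ½·(285 − 251)·17 = 289; PS = (251 − 217)·17 = 578; TS = 867.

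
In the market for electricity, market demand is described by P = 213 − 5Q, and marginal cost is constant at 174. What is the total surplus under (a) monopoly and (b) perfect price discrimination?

Monopoly: TS = 114.075; Perfect PD: TS = 152.1

A monopolist chooses Q where MR = MC. MR = 213 − 10Q; setting this equal to 174 gives Q = 3.9 and P = 193.5.
CS = ½·(213 − 193.5)·3.9 = 38.025; PS = (193.5 − 174)·3.9 = 76.05; TS = 114.075.
Under first-degree price discrimination the firm charges each unit its demand price and produces up to where P = MC, i.e. Q = 7.8. Consumer surplus is zero; producer surplus equals total surplus.
TS = 152.1 (equal to competitive TS).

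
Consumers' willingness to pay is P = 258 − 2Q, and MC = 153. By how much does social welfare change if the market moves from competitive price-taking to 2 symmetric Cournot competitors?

TS falls by 306.25

Under competition P = MC = 153, so Q = (258 − 153)/2 = 52.5.
CS = ½·(258 − 153)·52.5 = 2756.25; PS = (153 − 153)·52.5 = 0; TS = 2756.25.
In a 2-firm Cournot equilibrium, symmetry and the first-order condition give q = (258 − 153)/(6) = 17.5. So Q = 35 and P = 188.
CS = ½·(258 − 188)·35 = 1225; PS = (188 − 153)·35 = 1225; TS = 2450.
Change in social welfare: 2450 − 2756.25 = −306.25.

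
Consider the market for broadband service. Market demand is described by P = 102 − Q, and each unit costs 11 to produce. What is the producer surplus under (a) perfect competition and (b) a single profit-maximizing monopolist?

Competitive firms price at marginal cost: P = 11, giving Q = 91.
PS = (11 − 11)·91 = 0.
Monopoly sets MR = MC: 102 − 2Q = 11 ⇒ Q = 45.5, P = 102 − 45.5 = 56.5.
PS = (56.5 − 11)·45.5 = 2070.25.

Competition: PS = 0; Monopoly: PS = 2070.25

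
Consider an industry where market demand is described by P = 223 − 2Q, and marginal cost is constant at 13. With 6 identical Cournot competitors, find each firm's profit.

π_i = 450

In a 6-firm Cournot equilibrium, symmetry and the first-order condition give q = (223 − 13)/(14) = 15. So Q = 90 and P = 43.
Each firm's profit = (43 − 13)·15 = 450.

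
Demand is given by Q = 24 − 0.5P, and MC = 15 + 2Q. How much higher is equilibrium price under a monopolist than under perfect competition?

Inverting demand: P = 48 − 2Q.
Competitive equilibrium sets price equal to marginal cost: 48 − 2Q = 15 + 2Q, so Q = 8.25 and P = 31.5.
A monopolist chooses Q where MR = MC. MR = 48 − 4Q; setting this equal to 15 + 2Q gives Q = 5.5 and P = 37.
Change in equilibrium price: 37 − 31.5 = 5.5.

Equilibrium price rises by 5.5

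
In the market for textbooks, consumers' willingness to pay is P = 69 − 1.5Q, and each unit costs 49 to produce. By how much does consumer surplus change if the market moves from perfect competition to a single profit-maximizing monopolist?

Competitive firms price at marginal cost: P = 49, giving Q = 40/3.
CS = ½·(69 − 49)·40/3 = 400/3.
A monopolist chooses Q where MR = MC. MR = 69 − 3Q; setting this equal to 49 gives Q = 20/3 and P = 59.
CS = ½·(69 − 59)·20/3 = 100/3.
Change in consumer surplus: 100/3 − 400/3 = −100.

Consumer surplus falls by 100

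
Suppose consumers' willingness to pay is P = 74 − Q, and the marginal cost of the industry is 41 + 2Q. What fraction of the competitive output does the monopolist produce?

A monopolist chooses Q where MR = MC. MR = 74 − 2Q; setting this equal to 41 + 2Q gives Q = 8.25 and P = 65.75.
Under competition P = MC: 74 − Q = 41 + 2Q ⇒ Q = 11, P = 63.
Ratio Q_m/Q_c = 8.25/11 = 0.75.

Q_m/Q_c = 0.75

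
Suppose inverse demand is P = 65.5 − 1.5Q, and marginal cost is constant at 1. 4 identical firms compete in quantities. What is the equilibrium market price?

With 4 symmetric Cournot firms, each firm's FOC gives 65.5 − 7.5q = 1, so q = 8.6, Q = 4·8.6 = 34.4, and P = 13.9.

P = 13.9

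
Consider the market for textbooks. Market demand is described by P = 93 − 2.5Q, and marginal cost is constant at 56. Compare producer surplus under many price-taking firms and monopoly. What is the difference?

Producer surplus rises by 136.9

Competitive firms price at marginal cost: P = 56, giving Q = 14.8.
PS = (56 − 56)·14.8 = 0.
The monopolist equates marginal revenue to marginal cost: 93 − 5Q = 56, so Q = 7.4. From demand, P = 74.5.
PS = (74.5 − 56)·7.4 = 136.9.
Change in producer surplus: 136.9 − 0 = 136.9.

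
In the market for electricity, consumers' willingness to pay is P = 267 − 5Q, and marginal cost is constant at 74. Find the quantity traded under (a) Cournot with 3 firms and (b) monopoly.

In a 3-firm Cournot equilibrium, symmetry and the first-order condition give q = (267 − 74)/(20) = 9.65. So Q = 28.95 and P = 122.25.
The monopolist equates marginal revenue to marginal cost: 267 − 10Q = 74, so Q = 19.3. From demand, P = 170.5.

Cournot: Q = 28.95; Monopoly: Q = 19.3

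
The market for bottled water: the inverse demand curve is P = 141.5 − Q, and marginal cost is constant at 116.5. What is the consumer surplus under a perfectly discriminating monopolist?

CS = 0

A perfectly discriminating monopolist sells every unit with P(Q) ≥ MC(Q), so output equals the competitive quantity Q = 25. Each buyer pays their reservation price, so CS = 0 and the firm captures all surplus.
CS = 0.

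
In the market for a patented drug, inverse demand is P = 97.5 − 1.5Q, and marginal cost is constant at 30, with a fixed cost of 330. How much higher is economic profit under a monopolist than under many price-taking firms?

Economic profit rises by 759.375

Perfect competition: P = MC = 30, so 97.5 − 1.5Q = 30 and Q = 45.
Profit = (30 − 30)·45 − 330 = −330.
Monopoly sets MR = MC: 97.5 − 3Q = 30 ⇒ Q = 22.5, P = 97.5 − 1.5·22.5 = 63.75.
Profit = (63.75 − 30)·22.5 − 330 = 429.375.
Change in economic profit: 429.375 − −330 = 759.375.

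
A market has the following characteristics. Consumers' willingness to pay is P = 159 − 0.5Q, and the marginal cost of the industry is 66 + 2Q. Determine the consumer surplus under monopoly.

CS = 240.25

The monopolist equates marginal revenue to marginal cost: 159 − Q = 66 + 2Q, so Q = 31. From demand, P = 143.5.
CS = ½·(159 − 143.5)·31 = 240.25.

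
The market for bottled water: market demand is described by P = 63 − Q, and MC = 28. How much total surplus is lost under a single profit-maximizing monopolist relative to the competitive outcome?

Competitive firms price at marginal cost: P = 28, giving Q = 35.
Monopoly sets MR = MC: 63 − 2Q = 28 ⇒ Q = 17.5, P = 63 − 17.5 = 45.5.
DWL is the triangle between Q = 17.5 and Q = 35: ½·(35 − 17.5)·(45.5 − 28) = 153.125.

DWL = 153.125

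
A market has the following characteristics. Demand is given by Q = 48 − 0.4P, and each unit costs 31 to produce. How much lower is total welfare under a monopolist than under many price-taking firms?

Inverting demand: P = 120 − 2.5Q.
Competitive firms price at marginal cost: P = 31, giving Q = 35.6.
CS = ½·(120 − 31)·35.6 = 1584.2; PS = (31 − 31)·35.6 = 0; TS = 1584.2.
Monopoly sets MR = MC: 120 − 5Q = 31 ⇒ Q = 17.8, P = 120 − 2.5·17.8 = 75.5.
CS = ½·(120 − 75.5)·17.8 = 396.05; PS = (75.5 − 31)·17.8 = 792.1; TS = 1188.15.
Change in total welfare: 1188.15 − 1584.2 = −396.05.

TS falls by 396.05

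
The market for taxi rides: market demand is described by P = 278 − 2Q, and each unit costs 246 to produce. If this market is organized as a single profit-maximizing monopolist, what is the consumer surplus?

CS = 64

Monopoly sets MR = MC: 278 − 4Q = 246 ⇒ Q = 8, P = 278 − 2·8 = 262.
CS = ½·(278 − 262)·8 = 64.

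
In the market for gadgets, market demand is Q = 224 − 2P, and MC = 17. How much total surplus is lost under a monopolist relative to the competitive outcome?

Inverting demand: P = 112 − 0.5Q.
Perfect competition: P = MC = 17, so 112 − 0.5Q = 17 and Q = 190.
The monopolist equates marginal revenue to marginal cost: 112 − Q = 17, so Q = 95. From demand, P = 64.5.
DWL is the triangle between Q = 95 and Q = 190: ½·(190 − 95)·(64.5 − 17) = 2256.25.

DWL = 2256.25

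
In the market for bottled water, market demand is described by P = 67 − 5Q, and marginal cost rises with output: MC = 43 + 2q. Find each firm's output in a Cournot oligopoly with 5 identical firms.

q_i = 0.75

With 5 symmetric Cournot firms, each firm's FOC gives 67 − 30q = 43 + 2q, so q = 0.75, Q = 5·0.75 = 3.75, and P = 48.25.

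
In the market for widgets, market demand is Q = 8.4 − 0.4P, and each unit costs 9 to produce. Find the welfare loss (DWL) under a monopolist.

Inverting demand: P = 21 − 2.5Q.
Under competition P = MC = 9, so Q = (21 − 9)/2.5 = 4.8.
Monopoly sets MR = MC: 21 − 5Q = 9 ⇒ Q = 2.4, P = 21 − 2.5·2.4 = 15.
DWL is the triangle between Q = 2.4 and Q = 4.8: ½·(4.8 − 2.4)·(15 − 9) = 7.2.

DWL = 7.2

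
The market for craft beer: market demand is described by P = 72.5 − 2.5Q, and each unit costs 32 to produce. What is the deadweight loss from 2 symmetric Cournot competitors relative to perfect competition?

Under competition P = MC = 32, so Q = (72.5 − 32)/2.5 = 16.2.
In a 2-firm Cournot equilibrium, symmetry and the first-order condition give q = (72.5 − 32)/(7.5) = 5.4. So Q = 10.8 and P = 45.5.
DWL is the triangle between Q = 10.8 and Q = 16.2: ½·(16.2 − 10.8)·(45.5 − 32) = 36.45.

DWL = 36.45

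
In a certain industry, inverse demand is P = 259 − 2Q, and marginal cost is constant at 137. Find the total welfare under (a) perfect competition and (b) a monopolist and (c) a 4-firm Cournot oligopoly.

Competition: TS = 3721; Monopoly: TS = 2790.75; Cournot: TS = 3572.16

Competitive firms price at marginal cost: P = 137, giving Q = 61.
CS = ½·(259 − 137)·61 = 3721; PS = (137 − 137)·61 = 0; TS = 3721.
The monopolist equates marginal revenue to marginal cost: 259 − 4Q = 137, so Q = 30.5. From demand, P = 198.
CS = ½·(259 − 198)·30.5 = 930.25; PS = (198 − 137)·30.5 = 1860.5; TS = 2790.75.
Cournot with 4 identical firms: the symmetric best-response condition is 259 − 10q = 137. Each firm produces q = 12.2, total output Q = 48.8, price P = 161.4.
CS = ½·(259 − 161.4)·48.8 = 2381.44; PS = (161.4 − 137)·48.8 = 1190.72; TS = 3572.16.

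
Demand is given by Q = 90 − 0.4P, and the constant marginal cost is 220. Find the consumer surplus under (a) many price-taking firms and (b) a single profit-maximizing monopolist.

Inverting demand: P = 225 − 2.5Q.
Under competition P = MC = 220, so Q = (225 − 220)/2.5 = 2.
CS = ½·(225 − 220)·2 = 5.
A monopolist chooses Q where MR = MC. MR = 225 − 5Q; setting this equal to 220 gives Q = 1 and P = 222.5.
CS = ½·(225 − 222.5)·1 = 1.25.

Competition: CS = 5; Monopoly: CS = 1.25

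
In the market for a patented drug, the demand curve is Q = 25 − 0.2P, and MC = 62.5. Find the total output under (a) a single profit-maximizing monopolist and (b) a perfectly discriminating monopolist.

Monopoly: Q = 6.25; Perfect PD: Q = 12.5

Inverting demand: P = 125 − 5Q.
A monopolist chooses Q where MR = MC. MR = 125 − 10Q; setting this equal to 62.5 gives Q = 6.25 and P = 93.75.
With perfect price discrimination, output is the efficient level Q = 12.5 (where demand meets MC), but every buyer pays their willingness to pay: CS = 0 and PS = total surplus.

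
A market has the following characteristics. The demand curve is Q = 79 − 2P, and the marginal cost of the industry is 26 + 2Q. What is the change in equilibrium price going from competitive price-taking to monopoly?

Inverting demand: P = 39.5 − 0.5Q.
Under competition P = MC: 39.5 − 0.5Q = 26 + 2Q ⇒ Q = 5.4, P = 36.8.
A monopolist chooses Q where MR = MC. MR = 39.5 − Q; setting this equal to 26 + 2Q gives Q = 4.5 and P = 37.25.
Change in equilibrium price: 37.25 − 36.8 = 0.45.

P rises by 0.45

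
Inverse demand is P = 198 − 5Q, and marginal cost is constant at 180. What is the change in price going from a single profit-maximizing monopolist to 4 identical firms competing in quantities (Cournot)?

Price falls by 5.4

Monopoly sets MR = MC: 198 − 10Q = 180 ⇒ Q = 1.8, P = 198 − 5·1.8 = 189.
Cournot with 4 identical firms: the symmetric best-response condition is 198 − 25q = 180. Each firm produces q = 0.72, total output Q = 2.88, price P = 183.6.
Change in price: 183.6 − 189 = −5.4.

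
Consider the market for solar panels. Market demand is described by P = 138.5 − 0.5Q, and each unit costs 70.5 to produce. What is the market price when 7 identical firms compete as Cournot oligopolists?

P = 79

In a 7-firm Cournot equilibrium, symmetry and the first-order condition give q = (138.5 − 70.5)/(4) = 17. So Q = 119 and P = 79.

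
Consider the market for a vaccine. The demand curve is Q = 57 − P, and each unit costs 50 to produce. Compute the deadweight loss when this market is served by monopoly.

Inverting demand: P = 57 − Q.
Competitive firms price at marginal cost: P = 50, giving Q = 7.
The monopolist equates marginal revenue to marginal cost: 57 − 2Q = 50, so Q = 3.5. From demand, P = 53.5.
DWL is the triangle between Q = 3.5 and Q = 7: ½·(7 − 3.5)·(53.5 − 50) = 6.125.

DWL = 6.125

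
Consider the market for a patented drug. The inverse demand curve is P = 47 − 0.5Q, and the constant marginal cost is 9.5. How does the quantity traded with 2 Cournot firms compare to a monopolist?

In a 2-firm Cournot equilibrium, symmetry and the first-order condition give q = (47 − 9.5)/(1.5) = 25. So Q = 50 and P = 22.
Monopoly sets MR = MC: 47 − Q = 9.5 ⇒ Q = 37.5, P = 47 − 0.5·37.5 = 28.25.

Cournot: Q = 50; Monopoly: Q = 37.5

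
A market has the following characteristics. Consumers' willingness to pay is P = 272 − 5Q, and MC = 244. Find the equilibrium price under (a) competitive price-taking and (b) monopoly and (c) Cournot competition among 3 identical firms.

Competition: P = 244; Monopoly: P = 258; Cournot: P = 251

Perfect competition: P = MC = 244, so 272 − 5Q = 244 and Q = 5.6.
A monopolist chooses Q where MR = MC. MR = 272 − 10Q; setting this equal to 244 gives Q = 2.8 and P = 258.
Cournot with 3 identical firms: the symmetric best-response condition is 272 − 20q = 244. Each firm produces q = 1.4, total output Q = 4.2, price P = 251.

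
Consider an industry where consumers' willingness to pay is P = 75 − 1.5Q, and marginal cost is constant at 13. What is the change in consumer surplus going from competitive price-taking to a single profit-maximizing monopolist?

Perfect competition: P = MC = 13, so 75 − 1.5Q = 13 and Q = 124/3.
CS = ½·(75 − 13)·124/3 = 3844/3.
A monopolist chooses Q where MR = MC. MR = 75 − 3Q; setting this equal to 13 gives Q = 62/3 and P = 44.
CS = ½·(75 − 44)·62/3 = 961/3.
Change in consumer surplus: 961/3 − 3844/3 = −961.

Consumer surplus falls by 961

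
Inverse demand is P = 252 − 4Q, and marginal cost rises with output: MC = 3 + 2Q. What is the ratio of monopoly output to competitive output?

Q_m/Q_c = 0.6

A monopolist chooses Q where MR = MC. MR = 252 − 8Q; setting this equal to 3 + 2Q gives Q = 24.9 and P = 152.4.
Competitive equilibrium sets price equal to marginal cost: 252 − 4Q = 3 + 2Q, so Q = 41.5 and P = 86.
Ratio Q_m/Q_c = 24.9/41.5 = 0.6.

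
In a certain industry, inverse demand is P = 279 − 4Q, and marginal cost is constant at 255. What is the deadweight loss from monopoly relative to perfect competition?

DWL = 18

Under competition P = MC = 255, so Q = (279 − 255)/4 = 6.
A monopolist chooses Q where MR = MC. MR = 279 − 8Q; setting this equal to 255 gives Q = 3 and P = 267.
DWL is the triangle between Q = 3 and Q = 6: ½·(6 − 3)·(267 − 255) = 18.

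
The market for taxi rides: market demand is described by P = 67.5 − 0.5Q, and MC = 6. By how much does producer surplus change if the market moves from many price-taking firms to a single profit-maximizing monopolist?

Under competition P = MC = 6, so Q = (67.5 − 6)/0.5 = 123.
PS = (6 − 6)·123 = 0.
The monopolist equates marginal revenue to marginal cost: 67.5 − Q = 6, so Q = 61.5. From demand, P = 36.75.
PS = (36.75 − 6)·61.5 = 1891.125.
Change in producer surplus: 1891.125 − 0 = 1891.125.

Producer surplus rises by 1891.125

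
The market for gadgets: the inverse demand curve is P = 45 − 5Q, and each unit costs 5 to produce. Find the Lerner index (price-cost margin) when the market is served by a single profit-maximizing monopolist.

The monopolist equates marginal revenue to marginal cost: 45 − 10Q = 5, so Q = 4. From demand, P = 25.
Lerner index = (P − MC)/P = (25 − 5)/25 = 0.8.

Lerner index = 0.8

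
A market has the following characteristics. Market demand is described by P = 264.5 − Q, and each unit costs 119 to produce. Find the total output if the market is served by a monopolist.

Q = 72.75

Monopoly sets MR = MC: 264.5 − 2Q = 119 ⇒ Q = 72.75, P = 264.5 − 72.75 = 191.75.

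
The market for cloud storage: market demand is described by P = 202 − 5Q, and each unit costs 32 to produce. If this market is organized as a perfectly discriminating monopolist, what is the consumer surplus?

With perfect price discrimination, output is the efficient level Q = 34 (where demand meets MC), but every buyer pays their willingness to pay: CS = 0 and PS = total surplus.
CS = 0.

CS = 0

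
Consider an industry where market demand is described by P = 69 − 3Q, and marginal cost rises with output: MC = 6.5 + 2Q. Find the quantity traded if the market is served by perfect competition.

Q = 12.5

Under competition P = MC: 69 − 3Q = 6.5 + 2Q ⇒ Q = 12.5, P = 31.5.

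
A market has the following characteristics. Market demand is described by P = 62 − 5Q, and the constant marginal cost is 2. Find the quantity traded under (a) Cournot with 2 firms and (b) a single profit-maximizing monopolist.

Cournot: Q = 8; Monopoly: Q = 6

Cournot with 2 identical firms: the symmetric best-response condition is 62 − 15q = 2. Each firm produces q = 4, total output Q = 8, price P = 22.
A monopolist chooses Q where MR = MC. MR = 62 − 10Q; setting this equal to 2 gives Q = 6 and P = 32.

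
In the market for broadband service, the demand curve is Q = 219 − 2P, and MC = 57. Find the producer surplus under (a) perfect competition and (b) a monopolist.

Competition: PS = 0; Monopoly: PS = 1378.125

Inverting demand: P = 109.5 − 0.5Q.
Under competition P = MC = 57, so Q = (109.5 − 57)/0.5 = 105.
PS = (57 − 57)·105 = 0.
Monopoly sets MR = MC: 109.5 − Q = 57 ⇒ Q = 52.5, P = 109.5 − 0.5·52.5 = 83.25.
PS = (83.25 − 57)·52.5 = 1378.125.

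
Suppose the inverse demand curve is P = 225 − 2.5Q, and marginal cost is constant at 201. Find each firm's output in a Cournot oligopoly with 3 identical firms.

q_i = 2.4

Cournot with 3 identical firms: the symmetric best-response condition is 225 − 10q = 201. Each firm produces q = 2.4, total output Q = 7.2, price P = 207.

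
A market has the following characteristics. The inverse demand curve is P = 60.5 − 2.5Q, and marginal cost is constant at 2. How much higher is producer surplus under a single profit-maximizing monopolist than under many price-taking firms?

PS rises by 342.225

Competitive firms price at marginal cost: P = 2, giving Q = 23.4.
PS = (2 − 2)·23.4 = 0.
A monopolist chooses Q where MR = MC. MR = 60.5 − 5Q; setting this equal to 2 gives Q = 11.7 and P = 31.25.
PS = (31.25 − 2)·11.7 = 342.225.
Change in producer surplus: 342.225 − 0 = 342.225.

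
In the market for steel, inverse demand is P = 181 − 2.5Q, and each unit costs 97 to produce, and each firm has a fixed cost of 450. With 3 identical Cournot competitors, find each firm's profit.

π_i = −273.6

Cournot with 3 identical firms: the symmetric best-response condition is 181 − 10q = 97. Each firm produces q = 8.4, total output Q = 25.2, price P = 118.
Each firm's profit = (118 − 97)·8.4 − 450 = −273.6.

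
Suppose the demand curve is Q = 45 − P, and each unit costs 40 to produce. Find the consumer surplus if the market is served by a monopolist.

CS = 3.125

Inverting demand: P = 45 − Q.
Monopoly sets MR = MC: 45 − 2Q = 40 ⇒ Q = 2.5, P = 45 − 2.5 = 42.5.
CS = ½·(45 − 42.5)·2.5 = 3.125.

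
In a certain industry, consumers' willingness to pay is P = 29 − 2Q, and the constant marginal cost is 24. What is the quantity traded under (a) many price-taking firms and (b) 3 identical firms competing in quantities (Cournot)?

Under competition P = MC = 24, so Q = (29 − 24)/2 = 2.5.
Cournot with 3 identical firms: the symmetric best-response condition is 29 − 8q = 24. Each firm produces q = 0.625, total output Q = 1.875, price P = 25.25.

Competition: Q = 2.5; Cournot: Q = 1.875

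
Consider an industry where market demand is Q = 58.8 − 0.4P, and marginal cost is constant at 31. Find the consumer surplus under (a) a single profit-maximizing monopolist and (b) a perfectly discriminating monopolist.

Inverting demand: P = 147 − 2.5Q.
A monopolist chooses Q where MR = MC. MR = 147 − 5Q; setting this equal to 31 gives Q = 23.2 and P = 89.
CS = ½·(147 − 89)·23.2 = 672.8.
With perfect price discrimination, output is the efficient level Q = 46.4 (where demand meets MC), but every buyer pays their willingness to pay: CS = 0 and PS = total surplus.
CS = 0.

Monopoly: CS = 672.8; Perfect PD: CS = 0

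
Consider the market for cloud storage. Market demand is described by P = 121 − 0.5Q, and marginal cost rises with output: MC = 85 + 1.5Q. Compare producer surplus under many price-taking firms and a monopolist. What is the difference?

Producer surplus rises by 16.2

Under competition P = MC: 121 − 0.5Q = 85 + 1.5Q ⇒ Q = 18, P = 112.
PS = P·Q − VC(Q) = 112·18 − (85·18 + ½·1.5·18²) = 243.
A monopolist chooses Q where MR = MC. MR = 121 − Q; setting this equal to 85 + 1.5Q gives Q = 14.4 and P = 113.8.
PS = P·Q − VC(Q) = 113.8·14.4 − (85·14.4 + ½·1.5·14.4²) = 259.2.
Change in producer surplus: 259.2 − 243 = 16.2.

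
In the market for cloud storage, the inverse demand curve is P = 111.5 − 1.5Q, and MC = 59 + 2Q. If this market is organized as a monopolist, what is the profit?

A monopolist chooses Q where MR = MC. MR = 111.5 − 3Q; setting this equal to 59 + 2Q gives Q = 10.5 and P = 95.75.
Profit = 95.75·10.5 − (59·10.5 + ½·2·10.5²) = 275.625.

Profit = 275.625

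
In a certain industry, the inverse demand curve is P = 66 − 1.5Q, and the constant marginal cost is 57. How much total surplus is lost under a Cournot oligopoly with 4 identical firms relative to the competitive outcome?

Under competition P = MC = 57, so Q = (66 − 57)/1.5 = 6.
Cournot with 4 identical firms: the symmetric best-response condition is 66 − 7.5q = 57. Each firm produces q = 1.2, total output Q = 4.8, price P = 58.8.
DWL is the triangle between Q = 4.8 and Q = 6: ½·(6 − 4.8)·(58.8 − 57) = 1.08.

DWL = 1.08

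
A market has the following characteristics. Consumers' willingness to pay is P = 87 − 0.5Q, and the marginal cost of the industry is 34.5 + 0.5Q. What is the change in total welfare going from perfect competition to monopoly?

Total welfare falls by 153.125

Competitive equilibrium sets price equal to marginal cost: 87 − 0.5Q = 34.5 + 0.5Q, so Q = 52.5 and P = 60.75.
CS = ½·(87 − 60.75)·52.5 = 11025/16; PS = (60.75·52.5 − 34.5·52.5 − ½·0.5·52.5²) = 11025/16; TS = 1378.125.
The monopolist equates marginal revenue to marginal cost: 87 − Q = 34.5 + 0.5Q, so Q = 35. From demand, P = 69.5.
CS = ½·(87 − 69.5)·35 = 306.25; PS = (69.5·35 − 34.5·35 − ½·0.5·35²) = 918.75; TS = 1225.
Change in total welfare: 1225 − 1378.125 = −153.125.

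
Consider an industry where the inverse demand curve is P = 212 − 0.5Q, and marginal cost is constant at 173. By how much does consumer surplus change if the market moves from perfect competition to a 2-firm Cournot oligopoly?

Under competition P = MC = 173, so Q = (212 − 173)/0.5 = 78.
CS = ½·(212 − 173)·78 = 1521.
Cournot with 2 identical firms: the symmetric best-response condition is 212 − 1.5q = 173. Each firm produces q = 26, total output Q = 52, price P = 186.
CS = ½·(212 − 186)·52 = 676.
Change in consumer surplus: 676 − 1521 = −845.

CS falls by 845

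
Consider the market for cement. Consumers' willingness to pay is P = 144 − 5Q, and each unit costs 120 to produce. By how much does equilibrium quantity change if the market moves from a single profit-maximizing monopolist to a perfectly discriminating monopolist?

A monopolist chooses Q where MR = MC. MR = 144 − 10Q; setting this equal to 120 gives Q = 2.4 and P = 132.
A perfectly discriminating monopolist sells every unit with P(Q) ≥ MC(Q), so output equals the competitive quantity Q = 4.8. Each buyer pays their reservation price, so CS = 0 and the firm captures all surplus.
Change in equilibrium quantity: 4.8 − 2.4 = 2.4.

Equilibrium quantity rises by 2.4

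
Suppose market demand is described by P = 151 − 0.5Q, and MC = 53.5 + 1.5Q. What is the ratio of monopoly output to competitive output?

The monopolist equates marginal revenue to marginal cost: 151 − Q = 53.5 + 1.5Q, so Q = 39. From demand, P = 131.5.
Under competition P = MC: 151 − 0.5Q = 53.5 + 1.5Q ⇒ Q = 48.75, P = 126.625.
Ratio Q_m/Q_c = 39/48.75 = 0.8.

Q_m/Q_c = 0.8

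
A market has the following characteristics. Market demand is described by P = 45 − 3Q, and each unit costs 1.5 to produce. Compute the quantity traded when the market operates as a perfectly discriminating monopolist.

With perfect price discrimination, output is the efficient level Q = 14.5 (where demand meets MC), but every buyer pays their willingness to pay: CS = 0 and PS = total surplus.

Q = 14.5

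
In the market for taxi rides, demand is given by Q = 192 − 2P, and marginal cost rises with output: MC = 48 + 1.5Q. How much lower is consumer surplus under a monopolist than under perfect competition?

Inverting demand: P = 96 − 0.5Q.
Under competition P = MC: 96 − 0.5Q = 48 + 1.5Q ⇒ Q = 24, P = 84.
CS = ½·(96 − 84)·24 = 144.
The monopolist equates marginal revenue to marginal cost: 96 − Q = 48 + 1.5Q, so Q = 19.2. From demand, P = 86.4.
CS = ½·(96 − 86.4)·19.2 = 92.16.
Change in consumer surplus: 92.16 − 144 = −51.84.

CS falls by 51.84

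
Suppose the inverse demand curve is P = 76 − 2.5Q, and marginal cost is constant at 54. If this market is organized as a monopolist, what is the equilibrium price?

Monopoly sets MR = MC: 76 − 5Q = 54 ⇒ Q = 4.4, P = 76 − 2.5·4.4 = 65.

P = 65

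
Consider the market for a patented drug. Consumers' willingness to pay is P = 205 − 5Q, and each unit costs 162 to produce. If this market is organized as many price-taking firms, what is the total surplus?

Under competition P = MC = 162, so Q = (205 − 162)/5 = 8.6.
CS = ½·(205 − 162)·8.6 = 184.9; PS = (162 − 162)·8.6 = 0; TS = 184.9.

TS = 184.9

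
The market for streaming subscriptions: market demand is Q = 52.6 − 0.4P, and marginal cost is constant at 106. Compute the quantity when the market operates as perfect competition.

Inverting demand: P = 131.5 − 2.5Q.
Perfect competition: P = MC = 106, so 131.5 − 2.5Q = 106 and Q = 10.2.

Q = 10.2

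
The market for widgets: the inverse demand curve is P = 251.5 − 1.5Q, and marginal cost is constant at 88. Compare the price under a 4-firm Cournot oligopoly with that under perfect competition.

In a 4-firm Cournot equilibrium, symmetry and the first-order condition give q = (251.5 − 88)/(7.5) = 21.8. So Q = 87.2 and P = 120.7.
Perfect competition: P = MC = 88, so 251.5 − 1.5Q = 88 and Q = 109.

Cournot: P = 120.7; Competition: P = 88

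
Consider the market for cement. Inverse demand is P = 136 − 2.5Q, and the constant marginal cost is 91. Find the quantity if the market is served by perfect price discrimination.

A perfectly discriminating monopolist sells every unit with P(Q) ≥ MC(Q), so output equals the competitive quantity Q = 18. Each buyer pays their reservation price, so CS = 0 and the firm captures all surplus.

Q = 18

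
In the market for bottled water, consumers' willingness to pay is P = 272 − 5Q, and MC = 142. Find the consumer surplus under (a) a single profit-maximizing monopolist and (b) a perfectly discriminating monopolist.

Monopoly: CS = 422.5; Perfect PD: CS = 0

Monopoly sets MR = MC: 272 − 10Q = 142 ⇒ Q = 13, P = 272 − 5·13 = 207.
CS = ½·(272 − 207)·13 = 422.5.
A perfectly discriminating monopolist sells every unit with P(Q) ≥ MC(Q), so output equals the competitive quantity Q = 26. Each buyer pays their reservation price, so CS = 0 and the firm captures all surplus.
CS = 0.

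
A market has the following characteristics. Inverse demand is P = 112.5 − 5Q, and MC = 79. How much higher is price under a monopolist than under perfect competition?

P rises by 16.75

Competitive firms price at marginal cost: P = 79, giving Q = 6.7.
A monopolist chooses Q where MR = MC. MR = 112.5 − 10Q; setting this equal to 79 gives Q = 3.35 and P = 95.75.
Change in price: 95.75 − 79 = 16.75.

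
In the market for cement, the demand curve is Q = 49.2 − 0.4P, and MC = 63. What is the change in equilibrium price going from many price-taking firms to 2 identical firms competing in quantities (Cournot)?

Equilibrium price rises by 20

Inverting demand: P = 123 − 2.5Q.
Under competition P = MC = 63, so Q = (123 − 63)/2.5 = 24.
With 2 symmetric Cournot firms, each firm's FOC gives 123 − 7.5q = 63, so q = 8, Q = 2·8 = 16, and P = 83.
Change in equilibrium price: 83 − 63 = 20.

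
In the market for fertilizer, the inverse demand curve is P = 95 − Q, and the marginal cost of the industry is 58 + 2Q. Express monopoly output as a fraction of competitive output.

Monopoly sets MR = MC: 95 − 2Q = 58 + 2Q ⇒ Q = 9.25, P = 95 − 9.25 = 85.75.
Competitive equilibrium sets price equal to marginal cost: 95 − Q = 58 + 2Q, so Q = 37/3 and P = 248/3.
Ratio Q_m/Q_c = 9.25/(37/3) = 0.75.

Q_m/Q_c = 0.75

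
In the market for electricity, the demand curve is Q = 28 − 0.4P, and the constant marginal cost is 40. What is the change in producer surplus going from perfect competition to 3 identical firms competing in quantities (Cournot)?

Inverting demand: P = 70 − 2.5Q.
Competitive firms price at marginal cost: P = 40, giving Q = 12.
PS = (40 − 40)·12 = 0.
In a 3-firm Cournot equilibrium, symmetry and the first-order condition give q = (70 − 40)/(10) = 3. So Q = 9 and P = 47.5.
PS = (47.5 − 40)·9 = 67.5.
Change in producer surplus: 67.5 − 0 = 67.5.

PS rises by 67.5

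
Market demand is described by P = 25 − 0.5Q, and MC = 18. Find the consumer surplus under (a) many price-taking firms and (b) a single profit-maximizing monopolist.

Competition: CS = 49; Monopoly: CS = 12.25

Perfect competition: P = MC = 18, so 25 − 0.5Q = 18 and Q = 14.
CS = ½·(25 − 18)·14 = 49.
Monopoly sets MR = MC: 25 − Q = 18 ⇒ Q = 7, P = 25 − 0.5·7 = 21.5.
CS = ½·(25 − 21.5)·7 = 12.25.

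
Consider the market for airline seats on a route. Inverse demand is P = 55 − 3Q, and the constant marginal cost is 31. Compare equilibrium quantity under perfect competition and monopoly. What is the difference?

Perfect competition: P = MC = 31, so 55 − 3Q = 31 and Q = 8.
A monopolist chooses Q where MR = MC. MR = 55 − 6Q; setting this equal to 31 gives Q = 4 and P = 43.
Change in equilibrium quantity: 4 − 8 = −4.

Q falls by 4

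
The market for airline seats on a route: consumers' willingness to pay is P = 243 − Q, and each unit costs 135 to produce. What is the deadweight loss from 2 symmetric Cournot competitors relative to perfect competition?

Competitive firms price at marginal cost: P = 135, giving Q = 108.
In a 2-firm Cournot equilibrium, symmetry and the first-order condition give q = (243 − 135)/(3) = 36. So Q = 72 and P = 171.
DWL is the triangle between Q = 72 and Q = 108: ½·(108 − 72)·(171 − 135) = 648.

DWL = 648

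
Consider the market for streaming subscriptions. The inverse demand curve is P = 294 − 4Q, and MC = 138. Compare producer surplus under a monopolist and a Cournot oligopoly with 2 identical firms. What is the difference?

Producer surplus falls by 169

A monopolist chooses Q where MR = MC. MR = 294 − 8Q; setting this equal to 138 gives Q = 19.5 and P = 216.
PS = (216 − 138)·19.5 = 1521.
Cournot with 2 identical firms: the symmetric best-response condition is 294 − 12q = 138. Each firm produces q = 13, total output Q = 26, price P = 190.
PS = (190 − 138)·26 = 1352.
Change in producer surplus: 1352 − 1521 = −169.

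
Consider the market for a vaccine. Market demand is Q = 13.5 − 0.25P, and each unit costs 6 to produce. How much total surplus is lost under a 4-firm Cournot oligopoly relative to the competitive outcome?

Inverting demand: P = 54 − 4Q.
Perfect competition: P = MC = 6, so 54 − 4Q = 6 and Q = 12.
In a 4-firm Cournot equilibrium, symmetry and the first-order condition give q = (54 − 6)/(20) = 2.4. So Q = 9.6 and P = 15.6.
DWL is the triangle between Q = 9.6 and Q = 12: ½·(12 − 9.6)·(15.6 − 6) = 11.52.

DWL = 11.52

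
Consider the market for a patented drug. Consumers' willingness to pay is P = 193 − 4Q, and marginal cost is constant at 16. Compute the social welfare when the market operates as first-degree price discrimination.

TS = 3916.125

A perfectly discriminating monopolist sells every unit with P(Q) ≥ MC(Q), so output equals the competitive quantity Q = 44.25. Each buyer pays their reservation price, so CS = 0 and the firm captures all surplus.
TS = 3916.125 (equal to competitive TS).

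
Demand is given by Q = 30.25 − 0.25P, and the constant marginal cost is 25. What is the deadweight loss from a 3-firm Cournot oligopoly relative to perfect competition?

DWL = 72

Inverting demand: P = 121 − 4Q.
Perfect competition: P = MC = 25, so 121 − 4Q = 25 and Q = 24.
With 3 symmetric Cournot firms, each firm's FOC gives 121 − 16q = 25, so q = 6, Q = 3·6 = 18, and P = 49.
DWL is the triangle between Q = 18 and Q = 24: ½·(24 − 18)·(49 − 25) = 72.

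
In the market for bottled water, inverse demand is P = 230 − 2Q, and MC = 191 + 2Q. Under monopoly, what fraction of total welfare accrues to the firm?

The monopolist equates marginal revenue to marginal cost: 230 − 4Q = 191 + 2Q, so Q = 6.5. From demand, P = 217.
CS = ½·(230 − 217)·6.5 = 42.25.
PS = P·Q − VC(Q) = 217·6.5 − (191·6.5 + ½·2·6.5²) = 126.75.
Share captured = PS/TS = 126.75/169 = 0.75.

PS/TS = 0.75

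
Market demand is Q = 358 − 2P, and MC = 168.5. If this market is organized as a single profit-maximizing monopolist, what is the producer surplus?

Inverting demand: P = 179 − 0.5Q.
A monopolist chooses Q where MR = MC. MR = 179 − Q; setting this equal to 168.5 gives Q = 10.5 and P = 173.75.
PS = (173.75 − 168.5)·10.5 = 55.125.

PS = 55.125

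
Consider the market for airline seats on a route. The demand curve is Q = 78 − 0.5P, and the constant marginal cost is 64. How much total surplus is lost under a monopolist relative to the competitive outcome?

Inverting demand: P = 156 − 2Q.
Competitive firms price at marginal cost: P = 64, giving Q = 46.
A monopolist chooses Q where MR = MC. MR = 156 − 4Q; setting this equal to 64 gives Q = 23 and P = 110.
DWL is the triangle between Q = 23 and Q = 46: ½·(46 − 23)·(110 − 64) = 529.

DWL = 529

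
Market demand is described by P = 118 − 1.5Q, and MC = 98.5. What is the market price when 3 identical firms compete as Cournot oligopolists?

Cournot with 3 identical firms: the symmetric best-response condition is 118 − 6q = 98.5. Each firm produces q = 3.25, total output Q = 9.75, price P = 103.375.

P = 103.375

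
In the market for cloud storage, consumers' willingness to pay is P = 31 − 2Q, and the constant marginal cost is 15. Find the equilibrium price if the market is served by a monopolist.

The monopolist equates marginal revenue to marginal cost: 31 − 4Q = 15, so Q = 4. From demand, P = 23.

P = 23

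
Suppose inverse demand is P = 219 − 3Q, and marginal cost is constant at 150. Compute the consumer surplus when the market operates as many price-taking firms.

Perfect competition: P = MC = 150, so 219 − 3Q = 150 and Q = 23.
CS = ½·(219 − 150)·23 = 793.5.

CS = 793.5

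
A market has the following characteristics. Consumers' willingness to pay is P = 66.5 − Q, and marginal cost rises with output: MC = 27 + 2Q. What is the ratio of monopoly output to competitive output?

Q_m/Q_c = 0.75

A monopolist chooses Q where MR = MC. MR = 66.5 − 2Q; setting this equal to 27 + 2Q gives Q = 9.875 and P = 56.625.
Under competition P = MC: 66.5 − Q = 27 + 2Q ⇒ Q = 79/6, P = 160/3.
Ratio Q_m/Q_c = 9.875/(79/6) = 0.75.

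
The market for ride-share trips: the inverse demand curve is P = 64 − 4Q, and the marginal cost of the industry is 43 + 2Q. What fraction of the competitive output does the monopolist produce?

The monopolist equates marginal revenue to marginal cost: 64 − 8Q = 43 + 2Q, so Q = 2.1. From demand, P = 55.6.
Under competition P = MC: 64 − 4Q = 43 + 2Q ⇒ Q = 3.5, P = 50.
Ratio Q_m/Q_c = 2.1/3.5 = 0.6.

Q_m/Q_c = 0.6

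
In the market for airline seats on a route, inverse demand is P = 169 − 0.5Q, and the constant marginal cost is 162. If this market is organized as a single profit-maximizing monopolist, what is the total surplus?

TS = 36.75

A monopolist chooses Q where MR = MC. MR = 169 − Q; setting this equal to 162 gives Q = 7 and P = 165.5.
CS = ½·(169 − 165.5)·7 = 12.25; PS = (165.5 − 162)·7 = 24.5; TS = 36.75.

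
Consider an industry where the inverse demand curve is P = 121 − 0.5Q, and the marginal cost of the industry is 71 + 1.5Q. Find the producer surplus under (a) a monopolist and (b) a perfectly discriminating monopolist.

Monopoly: PS = 500; Perfect PD: PS = 625

The monopolist equates marginal revenue to marginal cost: 121 − Q = 71 + 1.5Q, so Q = 20. From demand, P = 111.
PS = P·Q − VC(Q) = 111·20 − (71·20 + ½·1.5·20²) = 500.
Under first-degree price discrimination the firm charges each unit its demand price and produces up to where P = MC, i.e. Q = 25. Consumer surplus is zero; producer surplus equals total surplus.
PS = ½·(121 − 71)·25 = 625.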